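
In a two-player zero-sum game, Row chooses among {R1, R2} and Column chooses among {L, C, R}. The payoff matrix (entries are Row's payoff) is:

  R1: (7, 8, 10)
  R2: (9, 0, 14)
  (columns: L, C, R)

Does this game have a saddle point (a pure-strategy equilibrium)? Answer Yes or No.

Row minima: R1 → 7, R2 → 0; maximin = 7.
Column maxima: L → 9, C → 8, R → 14; minimax = 8.
7 ≠ 8, so no pure-strategy equilibrium exists.

No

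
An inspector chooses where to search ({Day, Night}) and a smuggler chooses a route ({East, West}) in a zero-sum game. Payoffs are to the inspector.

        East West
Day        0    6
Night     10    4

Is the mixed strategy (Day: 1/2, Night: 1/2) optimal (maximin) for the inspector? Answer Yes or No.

Against East this mix gives (1/2)·0 + (1/2)·10 = 5.
Against West this mix gives (1/2)·6 + (1/2)·4 = 5.
All of the smuggler's active replies (East, West) yield 5, and no column does worse for the inspector. The mix makes the smuggler indifferent and guarantees 5, so it is optimal.

Yes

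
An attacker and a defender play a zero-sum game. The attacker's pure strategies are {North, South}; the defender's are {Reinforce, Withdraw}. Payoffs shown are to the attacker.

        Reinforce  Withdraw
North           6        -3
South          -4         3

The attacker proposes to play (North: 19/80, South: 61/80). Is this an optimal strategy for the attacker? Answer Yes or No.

Against Reinforce this mix gives (19/80)·6 + (61/80)·(-4) = -13/8.
Against Withdraw this mix gives (19/80)·(-3) + (61/80)·3 = 63/40.
The defender will play Reinforce, holding the attacker to -13/8. Shifting weight toward the row that does better against Reinforce would raise this floor (the equalizing mix achieves 3/8 against both Reinforce and Withdraw), so the proposed strategy is not optimal.

No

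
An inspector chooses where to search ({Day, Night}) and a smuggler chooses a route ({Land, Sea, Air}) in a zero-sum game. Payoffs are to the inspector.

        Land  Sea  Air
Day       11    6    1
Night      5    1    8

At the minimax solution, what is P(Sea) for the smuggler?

Row minima: Day → 1, Night → 1; maximin = 1.
Column maxima: Land → 11, Sea → 6, Air → 8; minimax = 6.
1 ≠ 6, so there is no saddle point; optimal play is mixed.
Land is strictly dominated by Sea (it gives the inspector strictly more in every row), so the smuggler never plays it.
On the remaining 2×2 (Day, Night vs Sea, Air):
Let the inspector play Day with probability p. Expected payoff against Sea: 6p + 1(1−p) = 5p + 1; against Air: 1p + 8(1−p) = −7p + 8.
Setting these equal: 5p + 1 = −7p + 8 ⇒ 12p = 7 ⇒ p = 7/12, and the value is (5)·(7/12) + 1 = 47/12.
For the smuggler: with q = P(Sea), equating Day's and Night's payoffs gives 5q + 1 = −7q + 8 ⇒ q = 7/12.

7/12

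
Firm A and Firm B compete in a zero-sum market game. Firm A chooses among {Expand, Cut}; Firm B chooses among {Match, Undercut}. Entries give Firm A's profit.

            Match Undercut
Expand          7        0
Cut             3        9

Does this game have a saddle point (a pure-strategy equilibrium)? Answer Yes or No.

No

Row minima: Expand → 0, Cut → 3; maximin = 3.
Column maxima: Match → 7, Undercut → 9; minimax = 7.
3 ≠ 7, so no pure-strategy equilibrium exists.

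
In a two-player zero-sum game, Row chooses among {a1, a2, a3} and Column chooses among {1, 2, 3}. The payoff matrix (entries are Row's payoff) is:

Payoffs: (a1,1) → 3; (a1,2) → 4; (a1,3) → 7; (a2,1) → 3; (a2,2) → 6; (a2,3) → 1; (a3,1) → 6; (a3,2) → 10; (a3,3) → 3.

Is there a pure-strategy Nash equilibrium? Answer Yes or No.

Row minima: a1 → 3, a2 → 1, a3 → 3; maximin = 3.
Column maxima: 1 → 6, 2 → 10, 3 → 7; minimax = 6.
3 ≠ 6, so no pure-strategy equilibrium exists.

No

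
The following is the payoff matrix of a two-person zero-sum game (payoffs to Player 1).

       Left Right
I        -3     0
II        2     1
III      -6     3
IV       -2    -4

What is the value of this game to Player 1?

6/5

Row minima: I → -3, II → 1, III → -6, IV → -4; maximin = 1.
Column maxima: Left → 2, Right → 3; minimax = 2.
1 ≠ 2, so there is no saddle point; optimal play is mixed.
I is strictly dominated by II, so Player 1 never plays it.
IV is strictly dominated by II, so Player 1 never plays it.
On the remaining 2×2 (II, III vs Left, Right):
Let Player 1 play II with probability p. Expected payoff against Left: 2p + (-6)(1−p) = 8p − 6; against Right: 1p + 3(1−p) = −2p + 3.
Setting these equal: 8p − 6 = −2p + 3 ⇒ 10p = 9 ⇒ p = 9/10, and the value is (8)·(9/10) − 6 = 6/5.
For Player 2: with q = P(Left), equating II's and III's payoffs gives q + 1 = −9q + 3 ⇒ q = 1/5.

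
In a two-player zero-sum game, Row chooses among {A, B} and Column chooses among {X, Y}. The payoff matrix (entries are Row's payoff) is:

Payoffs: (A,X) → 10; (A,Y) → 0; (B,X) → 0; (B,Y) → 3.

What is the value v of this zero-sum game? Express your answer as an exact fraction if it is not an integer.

Row minima: A → 0, B → 0; maximin = 0.
Column maxima: X → 10, Y → 3; minimax = 3.
0 ≠ 3, so there is no saddle point; optimal play is mixed.
Let Row play A with probability p. Expected payoff against X: 10p + 0(1−p) = 10p; against Y: 0p + 3(1−p) = −3p + 3.
Setting these equal: 10p = −3p + 3 ⇒ 13p = 3 ⇒ p = 3/13, and the value is (10)·(3/13) = 30/13.
For Column: with q = P(X), equating A's and B's payoffs gives 10q = −3q + 3 ⇒ q = 3/13.

30/13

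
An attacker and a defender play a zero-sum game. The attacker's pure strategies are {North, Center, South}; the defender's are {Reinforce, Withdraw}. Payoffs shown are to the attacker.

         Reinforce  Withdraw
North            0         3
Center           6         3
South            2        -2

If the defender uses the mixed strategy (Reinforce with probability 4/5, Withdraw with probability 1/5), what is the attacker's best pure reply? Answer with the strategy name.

Center

Expected payoff of North: (4/5)·0 + (1/5)·3 = 3/5.
Expected payoff of Center: (4/5)·6 + (1/5)·3 = 27/5.
Expected payoff of South: (4/5)·2 + (1/5)·(-2) = 6/5.
The largest is 27/5, so the attacker's best response is Center.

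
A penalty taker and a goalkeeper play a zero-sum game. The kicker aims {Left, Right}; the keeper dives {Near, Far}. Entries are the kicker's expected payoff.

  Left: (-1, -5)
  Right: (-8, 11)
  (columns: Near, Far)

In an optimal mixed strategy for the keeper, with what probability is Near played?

Row minima: Left → -5, Right → -8; maximin = -5.
Column maxima: Near → -1, Far → 11; minimax = -1.
-5 ≠ -1, so there is no saddle point; optimal play is mixed.
Let the kicker play Left with probability p. Expected payoff against Near: (-1)p + (-8)(1−p) = 7p − 8; against Far: (-5)p + 11(1−p) = −16p + 11.
Setting these equal: 7p − 8 = −16p + 11 ⇒ 23p = 19 ⇒ p = 19/23, and the value is (7)·(19/23) − 8 = -51/23.
For the keeper: with q = P(Near), equating Left's and Right's payoffs gives 4q − 5 = −19q + 11 ⇒ q = 16/23.

16/23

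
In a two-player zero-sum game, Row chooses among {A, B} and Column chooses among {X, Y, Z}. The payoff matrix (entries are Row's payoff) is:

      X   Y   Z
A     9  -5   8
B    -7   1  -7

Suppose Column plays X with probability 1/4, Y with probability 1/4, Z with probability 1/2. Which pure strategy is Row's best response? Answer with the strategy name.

A

Expected payoff of A: (1/4)·9 + (1/4)·(-5) + (1/2)·8 = 5.
Expected payoff of B: (1/4)·(-7) + (1/4)·1 + (1/2)·(-7) = -5.
The largest is 5, so Row's best response is A.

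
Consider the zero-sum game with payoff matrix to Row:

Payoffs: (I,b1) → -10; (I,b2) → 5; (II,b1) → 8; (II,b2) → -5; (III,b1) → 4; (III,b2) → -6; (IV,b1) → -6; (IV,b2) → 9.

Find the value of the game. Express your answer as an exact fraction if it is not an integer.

Row minima: I → -10, II → -5, III → -6, IV → -6; maximin = -5.
Column maxima: b1 → 8, b2 → 9; minimax = 8.
-5 ≠ 8, so there is no saddle point; optimal play is mixed.
I is strictly dominated by IV, so Row never plays it.
III is strictly dominated by II, so Row never plays it.
On the remaining 2×2 (II, IV vs b1, b2):
Let Row play II with probability p. Expected payoff against b1: 8p + (-6)(1−p) = 14p − 6; against b2: (-5)p + 9(1−p) = −14p + 9.
Setting these equal: 14p − 6 = −14p + 9 ⇒ 28p = 15 ⇒ p = 15/28, and the value is (14)·(15/28) − 6 = 3/2.
For Column: with q = P(b1), equating II's and IV's payoffs gives 13q − 5 = −15q + 9 ⇒ q = 1/2.

3/2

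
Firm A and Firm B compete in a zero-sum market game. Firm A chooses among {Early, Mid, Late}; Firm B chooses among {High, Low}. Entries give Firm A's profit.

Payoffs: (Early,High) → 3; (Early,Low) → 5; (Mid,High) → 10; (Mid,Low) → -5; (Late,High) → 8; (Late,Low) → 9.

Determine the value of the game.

Row minima: Early → 3, Mid → -5, Late → 8; maximin = 8.
Column maxima: High → 10, Low → 9; minimax = 9.
8 ≠ 9, so there is no saddle point; optimal play is mixed.
Early is strictly dominated by Late, so Firm A never plays it.
On the remaining 2×2 (Mid, Late vs High, Low):
Let Firm A play Mid with probability p. Expected payoff against High: 10p + 8(1−p) = 2p + 8; against Low: (-5)p + 9(1−p) = −14p + 9.
Setting these equal: 2p + 8 = −14p + 9 ⇒ 16p = 1 ⇒ p = 1/16, and the value is (2)·(1/16) + 8 = 65/8.
For Firm B: with q = P(High), equating Mid's and Late's payoffs gives 15q − 5 = −q + 9 ⇒ q = 7/8.

65/8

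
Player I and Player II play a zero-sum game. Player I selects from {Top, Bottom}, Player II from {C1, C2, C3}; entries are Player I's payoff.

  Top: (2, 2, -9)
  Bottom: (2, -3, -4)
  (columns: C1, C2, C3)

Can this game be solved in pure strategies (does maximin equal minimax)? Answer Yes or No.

Yes

Row minima: Top → -9, Bottom → -4; maximin = -4.
Column maxima: C1 → 2, C2 → 2, C3 → -4; minimax = -4.
maximin = minimax = -4, so a saddle point exists.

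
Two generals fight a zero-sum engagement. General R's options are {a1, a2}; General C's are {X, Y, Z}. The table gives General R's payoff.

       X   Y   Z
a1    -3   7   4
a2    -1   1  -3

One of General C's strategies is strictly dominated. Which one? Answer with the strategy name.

X holds General R's payoff strictly below Y in every row: -3 < 7, -1 < 1.
So Y is strictly dominated for General C.

Y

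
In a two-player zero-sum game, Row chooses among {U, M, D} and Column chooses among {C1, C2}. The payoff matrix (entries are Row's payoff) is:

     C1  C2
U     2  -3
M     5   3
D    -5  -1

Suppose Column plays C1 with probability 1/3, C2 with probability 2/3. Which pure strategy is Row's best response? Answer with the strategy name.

Expected payoff of U: (1/3)·2 + (2/3)·(-3) = -4/3.
Expected payoff of M: (1/3)·5 + (2/3)·3 = 11/3.
Expected payoff of D: (1/3)·(-5) + (2/3)·(-1) = -7/3.
The largest is 11/3, so Row's best response is M.

M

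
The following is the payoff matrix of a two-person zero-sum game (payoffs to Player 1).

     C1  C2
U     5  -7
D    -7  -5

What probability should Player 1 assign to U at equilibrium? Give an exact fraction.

Row minima: U → -7, D → -7; maximin = -7.
Column maxima: C1 → 5, C2 → -5; minimax = -5.
-7 ≠ -5, so there is no saddle point; optimal play is mixed.
Let Player 1 play U with probability p. Expected payoff against C1: 5p + (-7)(1−p) = 12p − 7; against C2: (-7)p + (-5)(1−p) = −2p − 5.
Setting these equal: 12p − 7 = −2p − 5 ⇒ 14p = 2 ⇒ p = 1/7, and the value is (12)·(1/7) − 7 = -37/7.
For Player 2: with q = P(C1), equating U's and D's payoffs gives 12q − 7 = −2q − 5 ⇒ q = 1/7.

1/7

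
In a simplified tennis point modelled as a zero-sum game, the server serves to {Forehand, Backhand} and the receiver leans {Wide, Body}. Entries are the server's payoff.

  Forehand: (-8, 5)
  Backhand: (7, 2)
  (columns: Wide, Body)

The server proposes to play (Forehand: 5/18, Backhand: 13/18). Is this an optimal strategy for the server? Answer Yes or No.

Yes

Against Wide this mix gives (5/18)·(-8) + (13/18)·7 = 17/6.
Against Body this mix gives (5/18)·5 + (13/18)·2 = 17/6.
All of the receiver's active replies (Wide, Body) yield 17/6, and no column does worse for the server. The mix makes the receiver indifferent and guarantees 17/6, so it is optimal.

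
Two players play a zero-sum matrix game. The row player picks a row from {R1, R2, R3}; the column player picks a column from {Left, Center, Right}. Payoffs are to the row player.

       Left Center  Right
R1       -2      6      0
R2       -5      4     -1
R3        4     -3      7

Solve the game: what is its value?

Row minima: R1 → -2, R2 → -5, R3 → -3; maximin = -2.
Column maxima: Left → 4, Center → 6, Right → 7; minimax = 4.
-2 ≠ 4, so there is no saddle point; optimal play is mixed.
R2 is strictly dominated by R1, so the row player never plays it.
Right is strictly dominated by Left (it gives the row player strictly more in every row), so the column player never plays it.
On the remaining 2×2 (R1, R3 vs Left, Center):
Let the row player play R1 with probability p. Expected payoff against Left: (-2)p + 4(1−p) = −6p + 4; against Center: 6p + (-3)(1−p) = 9p − 3.
Setting these equal: −6p + 4 = 9p − 3 ⇒ −15p = -7 ⇒ p = 7/15, and the value is (-6)·(7/15) + 4 = 6/5.
For the column player: with q = P(Left), equating R1's and R3's payoffs gives −8q + 6 = 7q − 3 ⇒ q = 3/5.

6/5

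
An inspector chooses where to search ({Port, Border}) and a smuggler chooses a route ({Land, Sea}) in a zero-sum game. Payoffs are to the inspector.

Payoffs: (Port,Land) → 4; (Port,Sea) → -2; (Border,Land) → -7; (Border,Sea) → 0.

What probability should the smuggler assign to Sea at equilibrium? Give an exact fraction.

Row minima: Port → -2, Border → -7; maximin = -2.
Column maxima: Land → 4, Sea → 0; minimax = 0.
-2 ≠ 0, so there is no saddle point; optimal play is mixed.
Let the inspector play Port with probability p. Expected payoff against Land: 4p + (-7)(1−p) = 11p − 7; against Sea: (-2)p + 0(1−p) = −2p.
Setting these equal: 11p − 7 = −2p ⇒ 13p = 7 ⇒ p = 7/13, and the value is (11)·(7/13) − 7 = -14/13.
For the smuggler: with q = P(Land), equating Port's and Border's payoffs gives 6q − 2 = −7q ⇒ q = 2/13.

11/13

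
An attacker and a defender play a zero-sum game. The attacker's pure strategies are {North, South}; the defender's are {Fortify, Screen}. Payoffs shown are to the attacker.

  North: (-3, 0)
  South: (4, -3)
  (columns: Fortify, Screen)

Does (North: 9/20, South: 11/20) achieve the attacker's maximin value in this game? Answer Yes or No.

No

Against Fortify this mix gives (9/20)·(-3) + (11/20)·4 = 17/20.
Against Screen this mix gives (9/20)·0 + (11/20)·(-3) = -33/20.
The defender will play Screen, holding the attacker to -33/20. Shifting weight toward the row that does better against Screen would raise this floor (the equalizing mix achieves -9/10 against both Screen and Fortify), so the proposed strategy is not optimal.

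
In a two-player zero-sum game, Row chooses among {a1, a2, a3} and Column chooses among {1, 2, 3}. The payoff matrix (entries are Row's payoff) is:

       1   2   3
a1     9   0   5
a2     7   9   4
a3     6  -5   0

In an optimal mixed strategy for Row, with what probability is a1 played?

Row minima: a1 → 0, a2 → 4, a3 → -5; maximin = 4.
Column maxima: 1 → 9, 2 → 9, 3 → 5; minimax = 5.
4 ≠ 5, so there is no saddle point; optimal play is mixed.
a3 is strictly dominated by a1, so Row never plays it.
1 is strictly dominated by 3 (it gives Row strictly more in every row), so Column never plays it.
On the remaining 2×2 (a1, a2 vs 2, 3):
Let Row play a1 with probability p. Expected payoff against 2: 0p + 9(1−p) = −9p + 9; against 3: 5p + 4(1−p) = p + 4.
Setting these equal: −9p + 9 = p + 4 ⇒ −10p = -5 ⇒ p = 1/2, and the value is (-9)·(1/2) + 9 = 9/2.
For Column: with q = P(2), equating a1's and a2's payoffs gives −5q + 5 = 5q + 4 ⇒ q = 1/10.

1/2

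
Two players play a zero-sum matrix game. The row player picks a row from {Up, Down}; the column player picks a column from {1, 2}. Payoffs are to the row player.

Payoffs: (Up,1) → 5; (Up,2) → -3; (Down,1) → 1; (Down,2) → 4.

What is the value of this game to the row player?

Row minima: Up → -3, Down → 1; maximin = 1.
Column maxima: 1 → 5, 2 → 4; minimax = 4.
1 ≠ 4, so there is no saddle point; optimal play is mixed.
Let the row player play Up with probability p. Expected payoff against 1: 5p + 1(1−p) = 4p + 1; against 2: (-3)p + 4(1−p) = −7p + 4.
Setting these equal: 4p + 1 = −7p + 4 ⇒ 11p = 3 ⇒ p = 3/11, and the value is (4)·(3/11) + 1 = 23/11.
For the column player: with q = P(1), equating Up's and Down's payoffs gives 8q − 3 = −3q + 4 ⇒ q = 7/11.

23/11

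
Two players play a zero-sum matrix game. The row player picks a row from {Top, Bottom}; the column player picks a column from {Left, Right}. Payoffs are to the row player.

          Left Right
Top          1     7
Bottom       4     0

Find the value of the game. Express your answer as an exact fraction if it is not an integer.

14/5

Row minima: Top → 1, Bottom → 0; maximin = 1.
Column maxima: Left → 4, Right → 7; minimax = 4.
1 ≠ 4, so there is no saddle point; optimal play is mixed.
Let the row player play Top with probability p. Expected payoff against Left: 1p + 4(1−p) = −3p + 4; against Right: 7p + 0(1−p) = 7p.
Setting these equal: −3p + 4 = 7p ⇒ −10p = -4 ⇒ p = 2/5, and the value is (-3)·(2/5) + 4 = 14/5.
For the column player: with q = P(Left), equating Top's and Bottom's payoffs gives −6q + 7 = 4q ⇒ q = 7/10.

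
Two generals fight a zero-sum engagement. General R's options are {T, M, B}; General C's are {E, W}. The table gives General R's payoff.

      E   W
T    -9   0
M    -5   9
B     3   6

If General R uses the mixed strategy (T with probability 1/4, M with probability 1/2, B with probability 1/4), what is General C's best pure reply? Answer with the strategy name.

E

If General C plays E, General R's expected payoff is (1/4)·(-9) + (1/2)·(-5) + (1/4)·3 = -4.
If General C plays W, General R's expected payoff is (1/4)·0 + (1/2)·9 + (1/4)·6 = 6.
General C minimizes General R's payoff; the smallest is -4, so the best response is E.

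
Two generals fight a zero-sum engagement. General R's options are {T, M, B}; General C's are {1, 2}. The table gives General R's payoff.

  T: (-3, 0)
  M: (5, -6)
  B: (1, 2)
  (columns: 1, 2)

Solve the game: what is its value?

Row minima: T → -3, M → -6, B → 1; maximin = 1.
Column maxima: 1 → 5, 2 → 2; minimax = 2.
1 ≠ 2, so there is no saddle point; optimal play is mixed.
T is strictly dominated by B, so General R never plays it.
On the remaining 2×2 (M, B vs 1, 2):
Let General R play M with probability p. Expected payoff against 1: 5p + 1(1−p) = 4p + 1; against 2: (-6)p + 2(1−p) = −8p + 2.
Setting these equal: 4p + 1 = −8p + 2 ⇒ 12p = 1 ⇒ p = 1/12, and the value is (4)·(1/12) + 1 = 4/3.
For General C: with q = P(1), equating M's and B's payoffs gives 11q − 6 = −q + 2 ⇒ q = 2/3.

4/3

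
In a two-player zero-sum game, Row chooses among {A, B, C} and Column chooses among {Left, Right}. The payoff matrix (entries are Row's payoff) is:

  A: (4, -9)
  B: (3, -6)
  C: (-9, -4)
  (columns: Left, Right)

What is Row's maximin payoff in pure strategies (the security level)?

Row minima: A → -9, B → -6, C → -9.
The best of these is -6.

-6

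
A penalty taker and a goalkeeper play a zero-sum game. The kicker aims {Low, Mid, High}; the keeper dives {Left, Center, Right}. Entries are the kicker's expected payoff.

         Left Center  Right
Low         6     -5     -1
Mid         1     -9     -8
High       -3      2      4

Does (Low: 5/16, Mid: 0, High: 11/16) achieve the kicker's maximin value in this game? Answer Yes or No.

Against Left this mix gives (5/16)·6 + (11/16)·(-3) = -3/16.
Against Center this mix gives (5/16)·(-5) + (11/16)·2 = -3/16.
Against Right this mix gives (5/16)·(-1) + (11/16)·4 = 39/16.
All of the keeper's active replies (Left, Center) yield -3/16, and no column does worse for the kicker. The mix makes the keeper indifferent and guarantees -3/16, so it is optimal.

Yes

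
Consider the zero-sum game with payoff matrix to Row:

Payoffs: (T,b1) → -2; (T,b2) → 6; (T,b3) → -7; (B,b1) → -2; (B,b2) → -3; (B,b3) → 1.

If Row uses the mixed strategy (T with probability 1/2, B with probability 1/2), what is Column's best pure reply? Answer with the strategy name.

b3

If Column plays b1, Row's expected payoff is (1/2)·(-2) + (1/2)·(-2) = -2.
If Column plays b2, Row's expected payoff is (1/2)·6 + (1/2)·(-3) = 3/2.
If Column plays b3, Row's expected payoff is (1/2)·(-7) + (1/2)·1 = -3.
Column minimizes Row's payoff; the smallest is -3, so the best response is b3.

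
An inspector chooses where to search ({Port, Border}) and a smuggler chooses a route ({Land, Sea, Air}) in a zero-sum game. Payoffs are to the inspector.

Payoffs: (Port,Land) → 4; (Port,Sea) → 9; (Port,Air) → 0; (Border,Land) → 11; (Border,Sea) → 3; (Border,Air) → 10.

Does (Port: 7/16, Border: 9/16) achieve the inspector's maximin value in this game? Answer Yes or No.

Against Land this mix gives (7/16)·4 + (9/16)·11 = 127/16.
Against Sea this mix gives (7/16)·9 + (9/16)·3 = 45/8.
Against Air this mix gives (7/16)·0 + (9/16)·10 = 45/8.
All of the smuggler's active replies (Sea, Air) yield 45/8, and no column does worse for the inspector. The mix makes the smuggler indifferent and guarantees 45/8, so it is optimal.

Yes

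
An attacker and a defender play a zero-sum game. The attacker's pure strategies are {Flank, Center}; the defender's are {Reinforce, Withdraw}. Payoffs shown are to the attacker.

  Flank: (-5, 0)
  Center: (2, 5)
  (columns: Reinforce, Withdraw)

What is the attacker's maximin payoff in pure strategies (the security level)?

2

Row minima: Flank → -5, Center → 2.
The best of these is 2.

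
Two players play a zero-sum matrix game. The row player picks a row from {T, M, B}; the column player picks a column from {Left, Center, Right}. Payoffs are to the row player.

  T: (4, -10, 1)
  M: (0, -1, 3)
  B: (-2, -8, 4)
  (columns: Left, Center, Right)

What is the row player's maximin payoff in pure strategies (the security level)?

-1

Row minima: T → -10, M → -1, B → -8.
The best of these is -1.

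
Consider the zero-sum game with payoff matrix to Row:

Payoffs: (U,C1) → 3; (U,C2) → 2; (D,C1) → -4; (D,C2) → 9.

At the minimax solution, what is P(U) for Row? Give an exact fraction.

Row minima: U → 2, D → -4; maximin = 2.
Column maxima: C1 → 3, C2 → 9; minimax = 3.
2 ≠ 3, so there is no saddle point; optimal play is mixed.
Let Row play U with probability p. Expected payoff against C1: 3p + (-4)(1−p) = 7p − 4; against C2: 2p + 9(1−p) = −7p + 9.
Setting these equal: 7p − 4 = −7p + 9 ⇒ 14p = 13 ⇒ p = 13/14, and the value is (7)·(13/14) − 4 = 5/2.
For Column: with q = P(C1), equating U's and D's payoffs gives q + 2 = −13q + 9 ⇒ q = 1/2.

13/14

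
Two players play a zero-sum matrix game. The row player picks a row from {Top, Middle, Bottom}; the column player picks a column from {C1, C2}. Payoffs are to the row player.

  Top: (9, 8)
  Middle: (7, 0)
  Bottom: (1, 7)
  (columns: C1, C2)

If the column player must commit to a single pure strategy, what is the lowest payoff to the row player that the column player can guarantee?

Column maxima: C1 → 9, C2 → 8.
The smallest of these is 8.

8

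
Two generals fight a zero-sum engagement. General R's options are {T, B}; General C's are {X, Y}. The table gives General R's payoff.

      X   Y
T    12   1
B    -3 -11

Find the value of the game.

1

Row minima: T → 1, B → -11; maximin = 1.
Column maxima: X → 12, Y → 1; minimax = 1.
Since maximin = minimax = 1, there is a saddle point and the value is 1.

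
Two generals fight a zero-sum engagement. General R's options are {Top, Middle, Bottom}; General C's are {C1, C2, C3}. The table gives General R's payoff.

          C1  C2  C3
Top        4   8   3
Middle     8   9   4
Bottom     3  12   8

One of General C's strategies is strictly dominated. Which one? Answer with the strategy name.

C2

C1 holds General R's payoff strictly below C2 in every row: 4 < 8, 8 < 9, 3 < 12.
So C2 is strictly dominated for General C.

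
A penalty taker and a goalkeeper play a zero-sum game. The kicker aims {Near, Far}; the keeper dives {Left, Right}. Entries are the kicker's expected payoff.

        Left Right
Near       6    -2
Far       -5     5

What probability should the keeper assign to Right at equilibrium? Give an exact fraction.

Row minima: Near → -2, Far → -5; maximin = -2.
Column maxima: Left → 6, Right → 5; minimax = 5.
-2 ≠ 5, so there is no saddle point; optimal play is mixed.
Let the kicker play Near with probability p. Expected payoff against Left: 6p + (-5)(1−p) = 11p − 5; against Right: (-2)p + 5(1−p) = −7p + 5.
Setting these equal: 11p − 5 = −7p + 5 ⇒ 18p = 10 ⇒ p = 5/9, and the value is (11)·(5/9) − 5 = 10/9.
For the keeper: with q = P(Left), equating Near's and Far's payoffs gives 8q − 2 = −10q + 5 ⇒ q = 7/18.

11/18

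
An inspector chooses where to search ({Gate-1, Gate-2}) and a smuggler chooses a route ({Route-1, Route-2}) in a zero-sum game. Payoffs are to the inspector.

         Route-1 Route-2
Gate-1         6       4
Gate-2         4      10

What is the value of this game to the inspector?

Row minima: Gate-1 → 4, Gate-2 → 4; maximin = 4.
Column maxima: Route-1 → 6, Route-2 → 10; minimax = 6.
4 ≠ 6, so there is no saddle point; optimal play is mixed.
Let the inspector play Gate-1 with probability p. Expected payoff against Route-1: 6p + 4(1−p) = 2p + 4; against Route-2: 4p + 10(1−p) = −6p + 10.
Setting these equal: 2p + 4 = −6p + 10 ⇒ 8p = 6 ⇒ p = 3/4, and the value is (2)·(3/4) + 4 = 11/2.
For the smuggler: with q = P(Route-1), equating Gate-1's and Gate-2's payoffs gives 2q + 4 = −6q + 10 ⇒ q = 3/4.

11/2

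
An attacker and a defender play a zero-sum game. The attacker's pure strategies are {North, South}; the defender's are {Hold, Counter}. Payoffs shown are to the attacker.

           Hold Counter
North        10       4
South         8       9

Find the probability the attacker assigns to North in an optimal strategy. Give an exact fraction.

1/7

Row minima: North → 4, South → 8; maximin = 8.
Column maxima: Hold → 10, Counter → 9; minimax = 9.
8 ≠ 9, so there is no saddle point; optimal play is mixed.
Let the attacker play North with probability p. Expected payoff against Hold: 10p + 8(1−p) = 2p + 8; against Counter: 4p + 9(1−p) = −5p + 9.
Setting these equal: 2p + 8 = −5p + 9 ⇒ 7p = 1 ⇒ p = 1/7, and the value is (2)·(1/7) + 8 = 58/7.
For the defender: with q = P(Hold), equating North's and South's payoffs gives 6q + 4 = −q + 9 ⇒ q = 5/7.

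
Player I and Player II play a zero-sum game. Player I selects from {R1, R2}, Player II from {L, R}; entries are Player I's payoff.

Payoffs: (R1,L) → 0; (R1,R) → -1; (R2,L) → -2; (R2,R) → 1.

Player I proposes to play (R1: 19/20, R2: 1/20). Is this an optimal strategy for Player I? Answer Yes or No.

Against L this mix gives (19/20)·0 + (1/20)·(-2) = -1/10.
Against R this mix gives (19/20)·(-1) + (1/20)·1 = -9/10.
Player II will play R, holding Player I to -9/10. Shifting weight toward the row that does better against R would raise this floor (the equalizing mix achieves -1/2 against both R and L), so the proposed strategy is not optimal.

No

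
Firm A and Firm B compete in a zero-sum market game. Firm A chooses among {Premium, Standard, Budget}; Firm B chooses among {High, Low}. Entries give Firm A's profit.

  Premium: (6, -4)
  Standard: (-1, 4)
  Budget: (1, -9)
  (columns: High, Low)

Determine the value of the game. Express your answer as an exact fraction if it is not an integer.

Row minima: Premium → -4, Standard → -1, Budget → -9; maximin = -1.
Column maxima: High → 6, Low → 4; minimax = 4.
-1 ≠ 4, so there is no saddle point; optimal play is mixed.
Budget is strictly dominated by Premium, so Firm A never plays it.
On the remaining 2×2 (Premium, Standard vs High, Low):
Let Firm A play Premium with probability p. Expected payoff against High: 6p + (-1)(1−p) = 7p − 1; against Low: (-4)p + 4(1−p) = −8p + 4.
Setting these equal: 7p − 1 = −8p + 4 ⇒ 15p = 5 ⇒ p = 1/3, and the value is (7)·(1/3) − 1 = 4/3.
For Firm B: with q = P(High), equating Premium's and Standard's payoffs gives 10q − 4 = −5q + 4 ⇒ q = 8/15.

4/3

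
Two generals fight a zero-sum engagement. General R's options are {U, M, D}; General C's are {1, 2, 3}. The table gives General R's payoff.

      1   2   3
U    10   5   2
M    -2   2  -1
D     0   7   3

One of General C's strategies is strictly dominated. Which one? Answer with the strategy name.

2

3 holds General R's payoff strictly below 2 in every row: 2 < 5, -1 < 2, 3 < 7.
So 2 is strictly dominated for General C.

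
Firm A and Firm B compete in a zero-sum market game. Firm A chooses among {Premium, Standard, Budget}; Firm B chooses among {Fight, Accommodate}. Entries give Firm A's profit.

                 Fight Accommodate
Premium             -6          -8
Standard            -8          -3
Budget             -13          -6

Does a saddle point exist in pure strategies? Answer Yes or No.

No

Row minima: Premium → -8, Standard → -8, Budget → -13; maximin = -8.
Column maxima: Fight → -6, Accommodate → -3; minimax = -6.
-8 ≠ -6, so no pure-strategy equilibrium exists.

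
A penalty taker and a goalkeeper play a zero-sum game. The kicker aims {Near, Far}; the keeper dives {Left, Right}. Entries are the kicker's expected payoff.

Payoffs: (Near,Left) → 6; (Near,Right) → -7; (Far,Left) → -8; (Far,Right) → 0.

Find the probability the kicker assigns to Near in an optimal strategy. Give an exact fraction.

8/21

Row minima: Near → -7, Far → -8; maximin = -7.
Column maxima: Left → 6, Right → 0; minimax = 0.
-7 ≠ 0, so there is no saddle point; optimal play is mixed.
Let the kicker play Near with probability p. Expected payoff against Left: 6p + (-8)(1−p) = 14p − 8; against Right: (-7)p + 0(1−p) = −7p.
Setting these equal: 14p − 8 = −7p ⇒ 21p = 8 ⇒ p = 8/21, and the value is (14)·(8/21) − 8 = -8/3.
For the keeper: with q = P(Left), equating Near's and Far's payoffs gives 13q − 7 = −8q ⇒ q = 1/3.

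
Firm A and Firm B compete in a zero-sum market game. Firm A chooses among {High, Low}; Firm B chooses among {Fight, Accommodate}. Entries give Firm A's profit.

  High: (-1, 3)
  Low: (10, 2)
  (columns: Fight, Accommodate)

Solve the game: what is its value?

Row minima: High → -1, Low → 2; maximin = 2.
Column maxima: Fight → 10, Accommodate → 3; minimax = 3.
2 ≠ 3, so there is no saddle point; optimal play is mixed.
Let Firm A play High with probability p. Expected payoff against Fight: (-1)p + 10(1−p) = −11p + 10; against Accommodate: 3p + 2(1−p) = p + 2.
Setting these equal: −11p + 10 = p + 2 ⇒ −12p = -8 ⇒ p = 2/3, and the value is (-11)·(2/3) + 10 = 8/3.
For Firm B: with q = P(Fight), equating High's and Low's payoffs gives −4q + 3 = 8q + 2 ⇒ q = 1/12.

8/3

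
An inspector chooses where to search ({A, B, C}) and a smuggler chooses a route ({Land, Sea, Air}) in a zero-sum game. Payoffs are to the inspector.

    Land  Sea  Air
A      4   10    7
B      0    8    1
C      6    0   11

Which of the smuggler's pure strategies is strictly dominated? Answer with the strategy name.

Air

Land holds the inspector's payoff strictly below Air in every row: 4 < 7, 0 < 1, 6 < 11.
So Air is strictly dominated for the smuggler.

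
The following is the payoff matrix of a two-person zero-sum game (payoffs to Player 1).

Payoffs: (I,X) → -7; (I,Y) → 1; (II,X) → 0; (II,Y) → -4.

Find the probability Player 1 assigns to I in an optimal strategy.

Row minima: I → -7, II → -4; maximin = -4.
Column maxima: X → 0, Y → 1; minimax = 0.
-4 ≠ 0, so there is no saddle point; optimal play is mixed.
Let Player 1 play I with probability p. Expected payoff against X: (-7)p + 0(1−p) = −7p; against Y: 1p + (-4)(1−p) = 5p − 4.
Setting these equal: −7p = 5p − 4 ⇒ −12p = -4 ⇒ p = 1/3, and the value is (-7)·(1/3) = -7/3.
For Player 2: with q = P(X), equating I's and II's payoffs gives −8q + 1 = 4q − 4 ⇒ q = 5/12.

1/3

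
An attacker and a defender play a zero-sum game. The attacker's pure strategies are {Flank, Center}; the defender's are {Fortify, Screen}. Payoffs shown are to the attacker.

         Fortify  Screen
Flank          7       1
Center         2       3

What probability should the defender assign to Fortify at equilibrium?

Row minima: Flank → 1, Center → 2; maximin = 2.
Column maxima: Fortify → 7, Screen → 3; minimax = 3.
2 ≠ 3, so there is no saddle point; optimal play is mixed.
Let the attacker play Flank with probability p. Expected payoff against Fortify: 7p + 2(1−p) = 5p + 2; against Screen: 1p + 3(1−p) = −2p + 3.
Setting these equal: 5p + 2 = −2p + 3 ⇒ 7p = 1 ⇒ p = 1/7, and the value is (5)·(1/7) + 2 = 19/7.
For the defender: with q = P(Fortify), equating Flank's and Center's payoffs gives 6q + 1 = −q + 3 ⇒ q = 2/7.

2/7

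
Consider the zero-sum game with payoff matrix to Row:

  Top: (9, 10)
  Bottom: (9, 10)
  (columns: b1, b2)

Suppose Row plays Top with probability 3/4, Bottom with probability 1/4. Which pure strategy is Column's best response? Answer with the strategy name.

b1

If Column plays b1, Row's expected payoff is (3/4)·9 + (1/4)·9 = 9.
If Column plays b2, Row's expected payoff is (3/4)·10 + (1/4)·10 = 10.
Column minimizes Row's payoff; the smallest is 9, so the best response is b1.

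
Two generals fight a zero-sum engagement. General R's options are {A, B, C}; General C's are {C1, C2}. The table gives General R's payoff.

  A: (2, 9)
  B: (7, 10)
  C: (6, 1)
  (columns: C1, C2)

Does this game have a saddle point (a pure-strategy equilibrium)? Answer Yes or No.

Yes

Row minima: A → 2, B → 7, C → 1; maximin = 7.
Column maxima: C1 → 7, C2 → 10; minimax = 7.
maximin = minimax = 7, so a saddle point exists.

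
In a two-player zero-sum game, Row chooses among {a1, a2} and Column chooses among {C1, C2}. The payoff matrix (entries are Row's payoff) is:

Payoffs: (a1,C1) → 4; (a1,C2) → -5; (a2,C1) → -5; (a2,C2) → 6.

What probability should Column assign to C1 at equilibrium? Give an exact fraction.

Row minima: a1 → -5, a2 → -5; maximin = -5.
Column maxima: C1 → 4, C2 → 6; minimax = 4.
-5 ≠ 4, so there is no saddle point; optimal play is mixed.
Let Row play a1 with probability p. Expected payoff against C1: 4p + (-5)(1−p) = 9p − 5; against C2: (-5)p + 6(1−p) = −11p + 6.
Setting these equal: 9p − 5 = −11p + 6 ⇒ 20p = 11 ⇒ p = 11/20, and the value is (9)·(11/20) − 5 = -1/20.
For Column: with q = P(C1), equating a1's and a2's payoffs gives 9q − 5 = −11q + 6 ⇒ q = 11/20.

11/20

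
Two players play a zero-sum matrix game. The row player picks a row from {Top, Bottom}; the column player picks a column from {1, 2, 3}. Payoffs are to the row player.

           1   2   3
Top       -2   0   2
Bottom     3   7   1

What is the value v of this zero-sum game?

Row minima: Top → -2, Bottom → 1; maximin = 1.
Column maxima: 1 → 3, 2 → 7, 3 → 2; minimax = 2.
1 ≠ 2, so there is no saddle point; optimal play is mixed.
2 is strictly dominated by 1 (it gives the row player strictly more in every row), so the column player never plays it.
On the remaining 2×2 (Top, Bottom vs 1, 3):
Let the row player play Top with probability p. Expected payoff against 1: (-2)p + 3(1−p) = −5p + 3; against 3: 2p + 1(1−p) = p + 1.
Setting these equal: −5p + 3 = p + 1 ⇒ −6p = -2 ⇒ p = 1/3, and the value is (-5)·(1/3) + 3 = 4/3.
For the column player: with q = P(1), equating Top's and Bottom's payoffs gives −4q + 2 = 2q + 1 ⇒ q = 1/6.

4/3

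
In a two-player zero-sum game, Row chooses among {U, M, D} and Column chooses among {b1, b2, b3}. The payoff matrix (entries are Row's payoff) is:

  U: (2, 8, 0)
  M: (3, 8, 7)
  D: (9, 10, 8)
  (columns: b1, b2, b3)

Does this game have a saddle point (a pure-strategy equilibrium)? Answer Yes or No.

Row minima: U → 0, M → 3, D → 8; maximin = 8.
Column maxima: b1 → 9, b2 → 10, b3 → 8; minimax = 8.
maximin = minimax = 8, so a saddle point exists.

Yes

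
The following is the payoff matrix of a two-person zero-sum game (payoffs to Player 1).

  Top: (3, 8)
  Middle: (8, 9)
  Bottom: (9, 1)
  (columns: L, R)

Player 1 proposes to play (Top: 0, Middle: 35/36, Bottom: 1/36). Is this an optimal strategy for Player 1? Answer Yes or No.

Against L this mix gives (35/36)·8 + (1/36)·9 = 289/36.
Against R this mix gives (35/36)·9 + (1/36)·1 = 79/9.
Player 2 will play L, holding Player 1 to 289/36. Shifting weight toward the row that does better against L would raise this floor (the equalizing mix achieves 73/9 against both L and R), so the proposed strategy is not optimal.

No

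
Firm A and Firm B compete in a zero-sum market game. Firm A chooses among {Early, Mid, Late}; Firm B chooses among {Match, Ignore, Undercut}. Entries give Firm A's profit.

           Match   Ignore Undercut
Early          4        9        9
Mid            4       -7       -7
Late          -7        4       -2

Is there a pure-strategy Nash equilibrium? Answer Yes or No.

Yes

Row minima: Early → 4, Mid → -7, Late → -7; maximin = 4.
Column maxima: Match → 4, Ignore → 9, Undercut → 9; minimax = 4.
maximin = minimax = 4, so a saddle point exists.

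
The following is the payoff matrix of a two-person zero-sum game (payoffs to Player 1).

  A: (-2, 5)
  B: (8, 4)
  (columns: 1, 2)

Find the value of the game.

Row minima: A → -2, B → 4; maximin = 4.
Column maxima: 1 → 8, 2 → 5; minimax = 5.
4 ≠ 5, so there is no saddle point; optimal play is mixed.
Let Player 1 play A with probability p. Expected payoff against 1: (-2)p + 8(1−p) = −10p + 8; against 2: 5p + 4(1−p) = p + 4.
Setting these equal: −10p + 8 = p + 4 ⇒ −11p = -4 ⇒ p = 4/11, and the value is (-10)·(4/11) + 8 = 48/11.
For Player 2: with q = P(1), equating A's and B's payoffs gives −7q + 5 = 4q + 4 ⇒ q = 1/11.

48/11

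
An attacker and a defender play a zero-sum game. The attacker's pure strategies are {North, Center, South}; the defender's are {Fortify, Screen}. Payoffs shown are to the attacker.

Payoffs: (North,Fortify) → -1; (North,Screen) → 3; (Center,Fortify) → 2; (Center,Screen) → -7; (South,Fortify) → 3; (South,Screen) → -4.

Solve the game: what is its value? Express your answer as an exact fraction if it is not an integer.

Row minima: North → -1, Center → -7, South → -4; maximin = -1.
Column maxima: Fortify → 3, Screen → 3; minimax = 3.
-1 ≠ 3, so there is no saddle point; optimal play is mixed.
Center is strictly dominated by South, so the attacker never plays it.
On the remaining 2×2 (North, South vs Fortify, Screen):
Let the attacker play North with probability p. Expected payoff against Fortify: (-1)p + 3(1−p) = −4p + 3; against Screen: 3p + (-4)(1−p) = 7p − 4.
Setting these equal: −4p + 3 = 7p − 4 ⇒ −11p = -7 ⇒ p = 7/11, and the value is (-4)·(7/11) + 3 = 5/11.
For the defender: with q = P(Fortify), equating North's and South's payoffs gives −4q + 3 = 7q − 4 ⇒ q = 7/11.

5/11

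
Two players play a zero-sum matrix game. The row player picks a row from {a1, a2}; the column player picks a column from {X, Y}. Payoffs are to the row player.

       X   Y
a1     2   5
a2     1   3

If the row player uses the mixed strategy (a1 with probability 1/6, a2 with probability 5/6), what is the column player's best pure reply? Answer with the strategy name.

X

If the column player plays X, the row player's expected payoff is (1/6)·2 + (5/6)·1 = 7/6.
If the column player plays Y, the row player's expected payoff is (1/6)·5 + (5/6)·3 = 10/3.
The column player minimizes the row player's payoff; the smallest is 7/6, so the best response is X.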